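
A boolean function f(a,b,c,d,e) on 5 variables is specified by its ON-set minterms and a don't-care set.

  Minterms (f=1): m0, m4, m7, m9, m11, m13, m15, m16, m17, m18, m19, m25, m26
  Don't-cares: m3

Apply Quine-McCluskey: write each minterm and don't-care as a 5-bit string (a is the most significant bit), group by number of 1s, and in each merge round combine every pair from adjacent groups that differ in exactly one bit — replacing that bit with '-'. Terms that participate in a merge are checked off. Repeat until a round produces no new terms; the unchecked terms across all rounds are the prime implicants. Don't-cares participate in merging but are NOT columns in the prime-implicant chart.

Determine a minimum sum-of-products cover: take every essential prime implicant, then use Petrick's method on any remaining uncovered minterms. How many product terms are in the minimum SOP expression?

size-2^0 implicants → 00000(✓)  00011(✓)  00100(✓)  00111(✓)  01001(✓)  01011(✓)  01101(✓)  01111(✓)  10000(✓)  10001(✓)  10010(✓)  10011(✓)  11001(✓)  11010(✓)
size-2^1 implicants → -0000  -0011  -1001  0-011(✓)  0-111(✓)  00-00  00-11(✓)  01-01(✓)  01-11(✓)  010-1(✓)  011-1(✓)  1-001  1-010  100-0(✓)  100-1(✓)  1000-(✓)  1001-(✓)
size-2^2 implicants → 0--11  01--1  100--
Unchecked terms (primes): -0000, -0011, -1001, 0--11, 00-00, 01--1, 1-001, 1-010, 100--
Minterm coverage:
  m0 ⊆ -0000,00-00
  m4 ⊆ 00-00 [E]
  m7 ⊆ 0--11 [E]
  m9 ⊆ -1001,01--1
  m11 ⊆ 0--11,01--1
  m13 ⊆ 01--1 [E]
  m15 ⊆ 0--11,01--1
  m16 ⊆ -0000,100--
  m17 ⊆ 1-001,100--
  m18 ⊆ 1-010,100--
  m19 ⊆ -0011,100--
  m25 ⊆ -1001,1-001
  m26 ⊆ 1-010 [E]
E = {0--11, 00-00, 01--1, 1-010}
Petrick residual → -1001, 100--
Cover = bc'd'e + a'de + a'b'd'e' + a'be + ac'de' + ab'c'  |cover|=6

6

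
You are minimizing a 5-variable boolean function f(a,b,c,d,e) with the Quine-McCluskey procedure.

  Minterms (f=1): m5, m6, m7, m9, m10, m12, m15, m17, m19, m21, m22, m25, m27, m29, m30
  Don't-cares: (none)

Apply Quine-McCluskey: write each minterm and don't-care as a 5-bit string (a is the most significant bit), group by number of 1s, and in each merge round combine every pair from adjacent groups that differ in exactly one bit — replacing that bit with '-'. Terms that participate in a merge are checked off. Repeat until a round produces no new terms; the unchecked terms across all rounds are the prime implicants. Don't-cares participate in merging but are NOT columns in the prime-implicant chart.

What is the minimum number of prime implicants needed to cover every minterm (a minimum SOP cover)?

9

[col 0] 00101*, 00110*, 00111*, 01001*, 01010, 01100, 01111*, 10001*, 10011*, 10101*, 10110*, 11001*, 11011*, 11101*, 11110*
[col 1] -0101, -0110, -1001, 0-111, 001-1, 0011-, 1-001*, 1-011*, 1-101*, 1-110, 10-01*, 100-1*, 11-01*, 110-1*
[col 2] 1--01, 1-0-1
Prime implicants: -0101, -0110, -1001, 0-111, 001-1, 0011-, 01010, 01100, 1--01, 1-0-1, 1-110
PI chart (minterm → PIs covering it):
  5 | -0101,001-1
  6 | -0110,0011-
  7 | 0-111,001-1,0011-
  9 | -1001  (sole → essential)
  10 | 01010  (sole → essential)
  12 | 01100  (sole → essential)
  15 | 0-111  (sole → essential)
  17 | 1--01,1-0-1
  19 | 1-0-1  (sole → essential)
  21 | -0101,1--01
  22 | -0110,1-110
  25 | -1001,1--01,1-0-1
  27 | 1-0-1  (sole → essential)
  29 | 1--01  (sole → essential)
  30 | 1-110  (sole → essential)
Essential prime implicants: -1001, 0-111, 01010, 01100, 1--01, 1-0-1, 1-110
Petrick residual → -0101, -0110
Minimum SOP uses 9 PIs: b'cd'e + b'cde' + bc'd'e + a'cde + a'bc'de' + a'bcd'e' + ad'e + ac'e + acde'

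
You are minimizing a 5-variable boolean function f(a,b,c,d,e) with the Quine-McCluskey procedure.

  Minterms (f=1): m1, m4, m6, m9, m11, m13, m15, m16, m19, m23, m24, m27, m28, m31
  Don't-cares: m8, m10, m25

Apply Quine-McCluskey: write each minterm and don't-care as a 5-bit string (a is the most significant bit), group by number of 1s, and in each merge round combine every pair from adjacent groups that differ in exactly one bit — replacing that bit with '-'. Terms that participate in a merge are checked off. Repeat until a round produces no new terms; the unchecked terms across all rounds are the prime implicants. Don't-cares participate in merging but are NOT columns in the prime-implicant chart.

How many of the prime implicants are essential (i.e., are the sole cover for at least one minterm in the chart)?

size-2^0 implicants → 00001(✓)  00100(✓)  00110(✓)  01000(✓)  01001(✓)  01010(✓)  01011(✓)  01101(✓)  01111(✓)  10000(✓)  10011(✓)  10111(✓)  11000(✓)  11001(✓)  11011(✓)  11100(✓)  11111(✓)
size-2^1 implicants → -1000(✓)  -1001(✓)  -1011(✓)  -1111(✓)  0-001  001-0  01-01(✓)  01-11(✓)  010-0(✓)  010-1(✓)  0100-(✓)  0101-(✓)  011-1(✓)  1-000  1-011(✓)  1-111(✓)  10-11(✓)  11-00  11-11(✓)  110-1(✓)  1100-(✓)
size-2^2 implicants → -1-11  -10-1  -100-  01--1  010--  1--11
Unchecked terms (primes): -1-11, -10-1, -100-, 0-001, 001-0, 01--1, 010--, 1--11, 1-000, 11-00
Minterm coverage:
  m1 ⊆ 0-001 [E]
  m4 ⊆ 001-0 [E]
  m6 ⊆ 001-0 [E]
  m9 ⊆ -10-1,-100-,0-001,01--1,010--
  m11 ⊆ -1-11,-10-1,01--1,010--
  m13 ⊆ 01--1 [E]
  m15 ⊆ -1-11,01--1
  m16 ⊆ 1-000 [E]
  m19 ⊆ 1--11 [E]
  m23 ⊆ 1--11 [E]
  m24 ⊆ -100-,1-000,11-00
  m27 ⊆ -1-11,-10-1,1--11
  m28 ⊆ 11-00 [E]
  m31 ⊆ -1-11,1--11
E = {0-001, 001-0, 01--1, 1--11, 1-000, 11-00}

6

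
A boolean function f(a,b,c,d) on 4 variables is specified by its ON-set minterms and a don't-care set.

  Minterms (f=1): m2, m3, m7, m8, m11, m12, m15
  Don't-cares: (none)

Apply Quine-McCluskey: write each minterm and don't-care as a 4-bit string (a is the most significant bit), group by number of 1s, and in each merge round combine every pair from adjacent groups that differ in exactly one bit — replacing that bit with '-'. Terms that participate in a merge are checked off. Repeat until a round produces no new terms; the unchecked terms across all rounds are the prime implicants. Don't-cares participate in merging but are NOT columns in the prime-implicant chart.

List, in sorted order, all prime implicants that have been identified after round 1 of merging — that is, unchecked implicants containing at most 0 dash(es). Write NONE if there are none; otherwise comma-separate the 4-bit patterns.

size-2^0 implicants → 0010(✓)  0011(✓)  0111(✓)  1000(✓)  1011(✓)  1100(✓)  1111(✓)
size-2^1 implicants → -011(✓)  -111(✓)  0-11(✓)  001-  1-00  1-11(✓)
size-2^2 implicants → --11
Unchecked terms (primes): --11, 001-, 1-00

NONE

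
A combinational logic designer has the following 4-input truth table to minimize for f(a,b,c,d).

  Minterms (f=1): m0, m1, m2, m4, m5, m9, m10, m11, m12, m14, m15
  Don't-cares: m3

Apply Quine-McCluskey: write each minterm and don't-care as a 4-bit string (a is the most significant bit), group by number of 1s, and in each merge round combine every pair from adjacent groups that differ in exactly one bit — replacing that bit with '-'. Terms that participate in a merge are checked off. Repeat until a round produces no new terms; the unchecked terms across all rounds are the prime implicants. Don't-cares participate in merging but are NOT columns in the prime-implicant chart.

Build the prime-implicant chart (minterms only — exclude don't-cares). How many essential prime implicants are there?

3

size-2^0 implicants → 0000(✓)  0001(✓)  0010(✓)  0011(✓)  0100(✓)  0101(✓)  1001(✓)  1010(✓)  1011(✓)  1100(✓)  1110(✓)  1111(✓)
size-2^1 implicants → -001(✓)  -010(✓)  -011(✓)  -100  0-00(✓)  0-01(✓)  00-0(✓)  00-1(✓)  000-(✓)  001-(✓)  010-(✓)  1-10(✓)  1-11(✓)  10-1(✓)  101-(✓)  11-0  111-(✓)
size-2^2 implicants → -0-1  -01-  0-0-  00--  1-1-
Unchecked terms (primes): -0-1, -01-, -100, 0-0-, 00--, 1-1-, 11-0
Minterm coverage:
  m0 ⊆ 0-0-,00--
  m1 ⊆ -0-1,0-0-,00--
  m2 ⊆ -01-,00--
  m4 ⊆ -100,0-0-
  m5 ⊆ 0-0- [E]
  m9 ⊆ -0-1 [E]
  m10 ⊆ -01-,1-1-
  m11 ⊆ -0-1,-01-,1-1-
  m12 ⊆ -100,11-0
  m14 ⊆ 1-1-,11-0
  m15 ⊆ 1-1- [E]
E = {-0-1, 0-0-, 1-1-}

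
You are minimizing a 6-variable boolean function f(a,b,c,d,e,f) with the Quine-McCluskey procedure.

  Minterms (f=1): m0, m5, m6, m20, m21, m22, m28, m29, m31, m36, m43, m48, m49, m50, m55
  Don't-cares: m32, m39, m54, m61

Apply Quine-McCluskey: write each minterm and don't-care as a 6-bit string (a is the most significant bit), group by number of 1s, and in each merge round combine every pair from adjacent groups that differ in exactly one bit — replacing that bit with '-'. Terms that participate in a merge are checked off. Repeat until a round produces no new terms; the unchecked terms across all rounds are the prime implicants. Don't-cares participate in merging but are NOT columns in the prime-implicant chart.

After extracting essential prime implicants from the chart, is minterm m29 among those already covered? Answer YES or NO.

[col 0] 000000*, 000101*, 000110*, 010100*, 010101*, 010110*, 011100*, 011101*, 011111*, 100000*, 100100*, 100111*, 101011, 110000*, 110001*, 110010*, 110110*, 110111*, 111101*
[col 1] -00000, -10110, -11101, 0-0101, 0-0110, 01-100*, 01-101*, 0101-0, 01010-*, 0111-1, 01110-*, 1-0000, 1-0111, 100-00, 110-10, 1100-0, 11000-, 11011-
[col 2] 01-10-
Prime implicants: -00000, -10110, -11101, 0-0101, 0-0110, 01-10-, 0101-0, 0111-1, 1-0000, 1-0111, 100-00, 101011, 110-10, 1100-0, 11000-, 11011-
PI chart (minterm → PIs covering it):
  0 | -00000  (sole → essential)
  5 | 0-0101  (sole → essential)
  6 | 0-0110  (sole → essential)
  20 | 01-10-,0101-0
  21 | 0-0101,01-10-
  22 | -10110,0-0110,0101-0
  28 | 01-10-  (sole → essential)
  29 | -11101,01-10-,0111-1
  31 | 0111-1  (sole → essential)
  36 | 100-00  (sole → essential)
  43 | 101011  (sole → essential)
  48 | 1-0000,1100-0,11000-
  49 | 11000-  (sole → essential)
  50 | 110-10,1100-0
  55 | 1-0111,11011-
Essential prime implicants: -00000, 0-0101, 0-0110, 01-10-, 0111-1, 100-00, 101011, 11000-

YES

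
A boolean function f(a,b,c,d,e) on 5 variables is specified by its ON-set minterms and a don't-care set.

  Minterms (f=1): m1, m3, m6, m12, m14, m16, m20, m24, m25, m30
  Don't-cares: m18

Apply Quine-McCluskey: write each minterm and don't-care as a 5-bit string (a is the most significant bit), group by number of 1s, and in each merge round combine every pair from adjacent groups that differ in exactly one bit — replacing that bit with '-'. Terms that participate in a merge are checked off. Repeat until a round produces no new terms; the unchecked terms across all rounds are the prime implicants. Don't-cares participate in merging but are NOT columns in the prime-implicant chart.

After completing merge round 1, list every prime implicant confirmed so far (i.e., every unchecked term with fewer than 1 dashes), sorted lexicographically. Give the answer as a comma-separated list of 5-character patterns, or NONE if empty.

NONE

size-2^0 implicants → 00001(✓)  00011(✓)  00110(✓)  01100(✓)  01110(✓)  10000(✓)  10010(✓)  10100(✓)  11000(✓)  11001(✓)  11110(✓)
size-2^1 implicants → -1110  0-110  000-1  011-0  1-000  10-00  100-0  1100-
Unchecked terms (primes): -1110, 0-110, 000-1, 011-0, 1-000, 10-00, 100-0, 1100-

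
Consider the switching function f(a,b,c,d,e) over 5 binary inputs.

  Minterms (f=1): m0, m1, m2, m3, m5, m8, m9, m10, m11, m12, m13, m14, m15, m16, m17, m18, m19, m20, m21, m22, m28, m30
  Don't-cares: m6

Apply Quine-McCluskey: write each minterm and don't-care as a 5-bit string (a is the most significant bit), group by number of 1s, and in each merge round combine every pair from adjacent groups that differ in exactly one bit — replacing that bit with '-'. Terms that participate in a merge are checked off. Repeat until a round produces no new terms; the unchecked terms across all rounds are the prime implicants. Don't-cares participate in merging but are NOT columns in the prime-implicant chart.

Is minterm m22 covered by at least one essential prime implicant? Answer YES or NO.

size-2^0 implicants → 00000(✓)  00001(✓)  00010(✓)  00011(✓)  00101(✓)  00110(✓)  01000(✓)  01001(✓)  01010(✓)  01011(✓)  01100(✓)  01101(✓)  01110(✓)  01111(✓)  10000(✓)  10001(✓)  10010(✓)  10011(✓)  10100(✓)  10101(✓)  10110(✓)  11100(✓)  11110(✓)
size-2^1 implicants → -0000(✓)  -0001(✓)  -0010(✓)  -0011(✓)  -0101(✓)  -0110(✓)  -1100(✓)  -1110(✓)  0-000(✓)  0-001(✓)  0-010(✓)  0-011(✓)  0-101(✓)  0-110(✓)  00-01(✓)  00-10(✓)  000-0(✓)  000-1(✓)  0000-(✓)  0001-(✓)  01-00(✓)  01-01(✓)  01-10(✓)  01-11(✓)  010-0(✓)  010-1(✓)  0100-(✓)  0101-(✓)  011-0(✓)  011-1(✓)  0110-(✓)  0111-(✓)  1-100(✓)  1-110(✓)  10-00(✓)  10-01(✓)  10-10(✓)  100-0(✓)  100-1(✓)  1000-(✓)  1001-(✓)  101-0(✓)  1010-(✓)  111-0(✓)
size-2^2 implicants → --110  -0-01  -0-10  -00-0(✓)  -00-1(✓)  -000-(✓)  -001-(✓)  -11-0  0--01  0--10  0-0-0(✓)  0-0-1(✓)  0-00-(✓)  0-01-(✓)  000--(✓)  01--0(✓)  01--1(✓)  01-0-(✓)  01-1-(✓)  010--(✓)  011--(✓)  1-1-0  10--0  10-0-  100--(✓)
size-2^3 implicants → -00--  0-0--  01---
Unchecked terms (primes): --110, -0-01, -0-10, -00--, -11-0, 0--01, 0--10, 0-0--, 01---, 1-1-0, 10--0, 10-0-
Minterm coverage:
  m0 ⊆ -00--,0-0--
  m1 ⊆ -0-01,-00--,0--01,0-0--
  m2 ⊆ -0-10,-00--,0--10,0-0--
  m3 ⊆ -00--,0-0--
  m5 ⊆ -0-01,0--01
  m8 ⊆ 0-0--,01---
  m9 ⊆ 0--01,0-0--,01---
  m10 ⊆ 0--10,0-0--,01---
  m11 ⊆ 0-0--,01---
  m12 ⊆ -11-0,01---
  m13 ⊆ 0--01,01---
  m14 ⊆ --110,-11-0,0--10,01---
  m15 ⊆ 01--- [E]
  m16 ⊆ -00--,10--0,10-0-
  m17 ⊆ -0-01,-00--,10-0-
  m18 ⊆ -0-10,-00--,10--0
  m19 ⊆ -00-- [E]
  m20 ⊆ 1-1-0,10--0,10-0-
  m21 ⊆ -0-01,10-0-
  m22 ⊆ --110,-0-10,1-1-0,10--0
  m28 ⊆ -11-0,1-1-0
  m30 ⊆ --110,-11-0,1-1-0
E = {-00--, 01---}

NO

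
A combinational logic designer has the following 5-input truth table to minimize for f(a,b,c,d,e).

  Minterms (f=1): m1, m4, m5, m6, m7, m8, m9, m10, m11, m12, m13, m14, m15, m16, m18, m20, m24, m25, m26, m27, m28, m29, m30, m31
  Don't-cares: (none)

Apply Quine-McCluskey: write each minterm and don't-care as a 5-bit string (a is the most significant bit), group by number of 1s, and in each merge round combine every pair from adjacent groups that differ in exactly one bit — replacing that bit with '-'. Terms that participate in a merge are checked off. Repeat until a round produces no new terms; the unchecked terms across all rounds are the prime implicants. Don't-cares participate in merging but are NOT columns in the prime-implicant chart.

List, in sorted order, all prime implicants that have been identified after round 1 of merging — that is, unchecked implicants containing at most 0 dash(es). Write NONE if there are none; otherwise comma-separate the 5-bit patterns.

NONE

[col 0] 00001*, 00100*, 00101*, 00110*, 00111*, 01000*, 01001*, 01010*, 01011*, 01100*, 01101*, 01110*, 01111*, 10000*, 10010*, 10100*, 11000*, 11001*, 11010*, 11011*, 11100*, 11101*, 11110*, 11111*
[col 1] -0100*, -1000*, -1001*, -1010*, -1011*, -1100*, -1101*, -1110*, -1111*, 0-001*, 0-100*, 0-101*, 0-110*, 0-111*, 00-01*, 001-0*, 001-1*, 0010-*, 0011-*, 01-00*, 01-01*, 01-10*, 01-11*, 010-0*, 010-1*, 0100-*, 0101-*, 011-0*, 011-1*, 0110-*, 0111-*, 1-000*, 1-010*, 1-100*, 10-00*, 100-0*, 11-00*, 11-01*, 11-10*, 11-11*, 110-0*, 110-1*, 1100-*, 1101-*, 111-0*, 111-1*, 1110-*, 1111-*
[col 2] --100, -1-00*, -1-01*, -1-10*, -1-11*, -10-0*, -10-1*, -100-*, -101-*, -11-0*, -11-1*, -110-*, -111-*, 0--01, 0-1-0*, 0-1-1*, 0-10-*, 0-11-*, 001--*, 01--0*, 01--1*, 01-0-*, 01-1-*, 010--*, 011--*, 1--00, 1-0-0, 11--0*, 11--1*, 11-0-*, 11-1-*, 110--*, 111--*
[col 3] -1--0*, -1--1*, -1-0-*, -1-1-*, -10--*, -11--*, 0-1--, 01---*, 11---*
[col 4] -1---
Prime implicants: --100, -1---, 0--01, 0-1--, 1--00, 1-0-0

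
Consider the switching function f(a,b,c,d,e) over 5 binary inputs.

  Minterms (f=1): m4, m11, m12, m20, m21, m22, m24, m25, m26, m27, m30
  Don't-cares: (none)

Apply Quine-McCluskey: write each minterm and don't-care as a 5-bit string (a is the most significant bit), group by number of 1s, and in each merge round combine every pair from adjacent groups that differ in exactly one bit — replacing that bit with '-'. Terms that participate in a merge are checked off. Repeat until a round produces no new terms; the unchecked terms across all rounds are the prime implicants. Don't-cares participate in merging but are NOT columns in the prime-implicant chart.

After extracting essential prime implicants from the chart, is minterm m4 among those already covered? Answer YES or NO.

YES

Round 0: 00100✓ 01011✓ 01100✓ 10100✓ 10101✓ 10110✓ 11000✓ 11001✓ 11010✓ 11011✓ 11110✓
Round 1: -0100 -1011 0-100 1-110 101-0 1010- 11-10 110-0✓ 110-1✓ 1100-✓ 1101-✓
Round 2: 110--
PIs = {-0100, -1011, 0-100, 1-110, 101-0, 1010-, 11-10, 110--}
Coverage chart:
  m4: -0100,0-100
  m11: -1011 ←essential
  m12: 0-100 ←essential
  m20: -0100,101-0,1010-
  m21: 1010- ←essential
  m22: 1-110,101-0
  m24: 110-- ←essential
  m25: 110-- ←essential
  m26: 11-10,110--
  m27: -1011,110--
  m30: 1-110,11-10
Essential: -1011, 0-100, 1010-, 110--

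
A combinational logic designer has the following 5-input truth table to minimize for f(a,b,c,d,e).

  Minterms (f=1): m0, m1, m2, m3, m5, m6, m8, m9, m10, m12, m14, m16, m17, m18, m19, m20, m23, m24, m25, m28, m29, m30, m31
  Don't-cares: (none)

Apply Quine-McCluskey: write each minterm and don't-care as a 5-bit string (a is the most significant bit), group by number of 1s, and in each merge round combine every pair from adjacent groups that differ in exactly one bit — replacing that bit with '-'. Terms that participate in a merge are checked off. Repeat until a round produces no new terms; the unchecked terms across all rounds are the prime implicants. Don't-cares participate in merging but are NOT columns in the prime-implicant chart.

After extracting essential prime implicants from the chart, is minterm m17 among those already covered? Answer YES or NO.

Round 0: 00000✓ 00001✓ 00010✓ 00011✓ 00101✓ 00110✓ 01000✓ 01001✓ 01010✓ 01100✓ 01110✓ 10000✓ 10001✓ 10010✓ 10011✓ 10100✓ 10111✓ 11000✓ 11001✓ 11100✓ 11101✓ 11110✓ 11111✓
Round 1: -0000✓ -0001✓ -0010✓ -0011✓ -1000✓ -1001✓ -1100✓ -1110✓ 0-000✓ 0-001✓ 0-010✓ 0-110✓ 00-01 00-10✓ 000-0✓ 000-1✓ 0000-✓ 0001-✓ 01-00✓ 01-10✓ 010-0✓ 0100-✓ 011-0✓ 1-000✓ 1-001✓ 1-100✓ 1-111 10-00✓ 10-11 100-0✓ 100-1✓ 1000-✓ 1001-✓ 11-00✓ 11-01✓ 1100-✓ 111-0✓ 111-1✓ 1110-✓ 1111-✓
Round 2: --000✓ --001✓ -00-0✓ -00-1✓ -000-✓ -001-✓ -1-00 -100-✓ -11-0 0--10 0-0-0 0-00-✓ 000--✓ 01--0 1--00 1-00-✓ 100--✓ 11-0- 111--
Round 3: --00- -00--
PIs = {--00-, -00--, -1-00, -11-0, 0--10, 0-0-0, 00-01, 01--0, 1--00, 1-111, 10-11, 11-0-, 111--}
Coverage chart:
  m0: --00-,-00--,0-0-0
  m1: --00-,-00--,00-01
  m2: -00--,0--10,0-0-0
  m3: -00-- ←essential
  m5: 00-01 ←essential
  m6: 0--10 ←essential
  m8: --00-,-1-00,0-0-0,01--0
  m9: --00- ←essential
  m10: 0--10,0-0-0,01--0
  m12: -1-00,-11-0,01--0
  m14: -11-0,0--10,01--0
  m16: --00-,-00--,1--00
  m17: --00-,-00--
  m18: -00-- ←essential
  m19: -00--,10-11
  m20: 1--00 ←essential
  m23: 1-111,10-11
  m24: --00-,-1-00,1--00,11-0-
  m25: --00-,11-0-
  m28: -1-00,-11-0,1--00,11-0-,111--
  m29: 11-0-,111--
  m30: -11-0,111--
  m31: 1-111,111--
Essential: --00-, -00--, 0--10, 00-01, 1--00

YES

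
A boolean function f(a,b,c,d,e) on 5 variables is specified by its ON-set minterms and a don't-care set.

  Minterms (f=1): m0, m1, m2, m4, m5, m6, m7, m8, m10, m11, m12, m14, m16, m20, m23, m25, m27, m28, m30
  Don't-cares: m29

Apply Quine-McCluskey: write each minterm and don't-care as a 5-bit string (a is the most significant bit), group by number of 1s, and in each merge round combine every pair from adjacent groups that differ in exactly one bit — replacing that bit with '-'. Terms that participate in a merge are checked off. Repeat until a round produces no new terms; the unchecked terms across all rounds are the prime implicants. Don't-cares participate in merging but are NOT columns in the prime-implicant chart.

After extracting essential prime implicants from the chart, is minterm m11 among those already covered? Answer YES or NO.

Round 0: 00000✓ 00001✓ 00010✓ 00100✓ 00101✓ 00110✓ 00111✓ 01000✓ 01010✓ 01011✓ 01100✓ 01110✓ 10000✓ 10100✓ 10111✓ 11001✓ 11011✓ 11100✓ 11101✓ 11110✓
Round 1: -0000✓ -0100✓ -0111 -1011 -1100✓ -1110✓ 0-000✓ 0-010✓ 0-100✓ 0-110✓ 00-00✓ 00-01✓ 00-10✓ 000-0✓ 0000-✓ 001-0✓ 001-1✓ 0010-✓ 0011-✓ 01-00✓ 01-10✓ 010-0✓ 0101- 011-0✓ 1-100✓ 10-00✓ 11-01 110-1 111-0✓ 1110-
Round 2: --100 -0-00 -11-0 0--00✓ 0--10✓ 0-0-0✓ 0-1-0✓ 00--0✓ 00-0- 001-- 01--0✓
Round 3: 0---0
PIs = {--100, -0-00, -0111, -1011, -11-0, 0---0, 00-0-, 001--, 0101-, 11-01, 110-1, 1110-}
Coverage chart:
  m0: -0-00,0---0,00-0-
  m1: 00-0- ←essential
  m2: 0---0 ←essential
  m4: --100,-0-00,0---0,00-0-,001--
  m5: 00-0-,001--
  m6: 0---0,001--
  m7: -0111,001--
  m8: 0---0 ←essential
  m10: 0---0,0101-
  m11: -1011,0101-
  m12: --100,-11-0,0---0
  m14: -11-0,0---0
  m16: -0-00 ←essential
  m20: --100,-0-00
  m23: -0111 ←essential
  m25: 11-01,110-1
  m27: -1011,110-1
  m28: --100,-11-0,1110-
  m30: -11-0 ←essential
Essential: -0-00, -0111, -11-0, 0---0, 00-0-

NO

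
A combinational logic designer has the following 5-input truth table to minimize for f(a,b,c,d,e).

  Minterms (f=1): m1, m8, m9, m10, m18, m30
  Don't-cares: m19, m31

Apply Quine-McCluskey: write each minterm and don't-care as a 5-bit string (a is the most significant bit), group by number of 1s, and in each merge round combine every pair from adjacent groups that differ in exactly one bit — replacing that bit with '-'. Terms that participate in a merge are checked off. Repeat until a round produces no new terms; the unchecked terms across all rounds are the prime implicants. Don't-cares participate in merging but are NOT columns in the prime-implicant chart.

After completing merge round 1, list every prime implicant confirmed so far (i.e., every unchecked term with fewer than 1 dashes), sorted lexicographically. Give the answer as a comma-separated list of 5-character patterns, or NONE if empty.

NONE

size-2^0 implicants → 00001(✓)  01000(✓)  01001(✓)  01010(✓)  10010(✓)  10011(✓)  11110(✓)  11111(✓)
size-2^1 implicants → 0-001  010-0  0100-  1001-  1111-
Unchecked terms (primes): 0-001, 010-0, 0100-, 1001-, 1111-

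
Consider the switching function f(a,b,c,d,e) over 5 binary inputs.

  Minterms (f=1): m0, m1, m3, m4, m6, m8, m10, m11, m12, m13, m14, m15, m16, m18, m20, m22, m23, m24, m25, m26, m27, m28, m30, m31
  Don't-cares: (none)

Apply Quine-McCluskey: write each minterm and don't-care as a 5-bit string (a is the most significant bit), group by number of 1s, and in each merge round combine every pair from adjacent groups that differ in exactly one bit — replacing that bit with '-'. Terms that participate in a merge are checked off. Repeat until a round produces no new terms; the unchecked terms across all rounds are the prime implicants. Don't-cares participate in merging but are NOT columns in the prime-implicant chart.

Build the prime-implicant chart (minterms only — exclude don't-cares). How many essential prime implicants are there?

5

size-2^0 implicants → 00000(✓)  00001(✓)  00011(✓)  00100(✓)  00110(✓)  01000(✓)  01010(✓)  01011(✓)  01100(✓)  01101(✓)  01110(✓)  01111(✓)  10000(✓)  10010(✓)  10100(✓)  10110(✓)  10111(✓)  11000(✓)  11001(✓)  11010(✓)  11011(✓)  11100(✓)  11110(✓)  11111(✓)
size-2^1 implicants → -0000(✓)  -0100(✓)  -0110(✓)  -1000(✓)  -1010(✓)  -1011(✓)  -1100(✓)  -1110(✓)  -1111(✓)  0-000(✓)  0-011  0-100(✓)  0-110(✓)  00-00(✓)  000-1  0000-  001-0(✓)  01-00(✓)  01-10(✓)  01-11(✓)  010-0(✓)  0101-(✓)  011-0(✓)  011-1(✓)  0110-(✓)  0111-(✓)  1-000(✓)  1-010(✓)  1-100(✓)  1-110(✓)  1-111(✓)  10-00(✓)  10-10(✓)  100-0(✓)  101-0(✓)  1011-(✓)  11-00(✓)  11-10(✓)  11-11(✓)  110-0(✓)  110-1(✓)  1100-(✓)  1101-(✓)  111-0(✓)  1111-(✓)
size-2^2 implicants → --000(✓)  --100(✓)  --110(✓)  -0-00(✓)  -01-0(✓)  -1-00(✓)  -1-10(✓)  -1-11(✓)  -10-0(✓)  -101-(✓)  -11-0(✓)  -111-(✓)  0--00(✓)  0-1-0(✓)  01--0(✓)  01-1-(✓)  011--  1--00(✓)  1--10(✓)  1-0-0(✓)  1-1-0(✓)  1-11-  10--0(✓)  11--0(✓)  11-1-(✓)  110--
size-2^3 implicants → ---00  --1-0  -1--0  -1-1-  1---0
Unchecked terms (primes): ---00, --1-0, -1--0, -1-1-, 0-011, 000-1, 0000-, 011--, 1---0, 1-11-, 110--
Minterm coverage:
  m0 ⊆ ---00,0000-
  m1 ⊆ 000-1,0000-
  m3 ⊆ 0-011,000-1
  m4 ⊆ ---00,--1-0
  m6 ⊆ --1-0 [E]
  m8 ⊆ ---00,-1--0
  m10 ⊆ -1--0,-1-1-
  m11 ⊆ -1-1-,0-011
  m12 ⊆ ---00,--1-0,-1--0,011--
  m13 ⊆ 011-- [E]
  m14 ⊆ --1-0,-1--0,-1-1-,011--
  m15 ⊆ -1-1-,011--
  m16 ⊆ ---00,1---0
  m18 ⊆ 1---0 [E]
  m20 ⊆ ---00,--1-0,1---0
  m22 ⊆ --1-0,1---0,1-11-
  m23 ⊆ 1-11- [E]
  m24 ⊆ ---00,-1--0,1---0,110--
  m25 ⊆ 110-- [E]
  m26 ⊆ -1--0,-1-1-,1---0,110--
  m27 ⊆ -1-1-,110--
  m28 ⊆ ---00,--1-0,-1--0,1---0
  m30 ⊆ --1-0,-1--0,-1-1-,1---0,1-11-
  m31 ⊆ -1-1-,1-11-
E = {--1-0, 011--, 1---0, 1-11-, 110--}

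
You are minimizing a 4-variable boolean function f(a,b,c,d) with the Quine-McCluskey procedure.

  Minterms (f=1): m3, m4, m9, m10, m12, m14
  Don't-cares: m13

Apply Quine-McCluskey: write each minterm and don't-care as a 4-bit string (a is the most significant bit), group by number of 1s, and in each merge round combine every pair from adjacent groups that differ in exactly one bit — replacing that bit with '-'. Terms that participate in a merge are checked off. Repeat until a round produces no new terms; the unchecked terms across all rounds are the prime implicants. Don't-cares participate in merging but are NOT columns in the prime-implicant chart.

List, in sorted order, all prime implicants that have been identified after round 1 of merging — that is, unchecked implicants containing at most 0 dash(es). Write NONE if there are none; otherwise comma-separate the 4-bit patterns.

0011

[col 0] 0011, 0100*, 1001*, 1010*, 1100*, 1101*, 1110*
[col 1] -100, 1-01, 1-10, 11-0, 110-
Prime implicants: -100, 0011, 1-01, 1-10, 11-0, 110-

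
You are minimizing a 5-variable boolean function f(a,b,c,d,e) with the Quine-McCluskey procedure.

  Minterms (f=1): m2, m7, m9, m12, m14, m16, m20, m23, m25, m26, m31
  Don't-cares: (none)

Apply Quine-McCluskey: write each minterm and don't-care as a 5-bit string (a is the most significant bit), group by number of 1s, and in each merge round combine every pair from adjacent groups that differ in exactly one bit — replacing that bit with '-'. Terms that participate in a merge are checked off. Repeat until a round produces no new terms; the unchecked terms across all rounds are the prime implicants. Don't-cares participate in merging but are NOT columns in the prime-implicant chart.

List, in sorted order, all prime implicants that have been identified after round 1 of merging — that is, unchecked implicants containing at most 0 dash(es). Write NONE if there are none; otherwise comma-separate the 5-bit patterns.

Round 0: 00010 00111✓ 01001✓ 01100✓ 01110✓ 10000✓ 10100✓ 10111✓ 11001✓ 11010 11111✓
Round 1: -0111 -1001 011-0 1-111 10-00
PIs = {-0111, -1001, 00010, 011-0, 1-111, 10-00, 11010}

00010, 11010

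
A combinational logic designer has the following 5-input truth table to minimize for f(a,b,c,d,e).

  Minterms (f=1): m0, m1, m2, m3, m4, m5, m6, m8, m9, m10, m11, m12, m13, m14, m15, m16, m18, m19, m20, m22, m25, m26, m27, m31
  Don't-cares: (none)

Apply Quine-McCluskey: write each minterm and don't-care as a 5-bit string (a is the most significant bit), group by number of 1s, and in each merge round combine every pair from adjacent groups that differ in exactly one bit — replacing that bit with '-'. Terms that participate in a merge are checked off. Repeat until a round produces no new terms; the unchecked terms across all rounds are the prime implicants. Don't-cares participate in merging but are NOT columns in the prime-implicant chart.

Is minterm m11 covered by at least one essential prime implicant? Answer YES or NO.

YES

size-2^0 implicants → 00000(✓)  00001(✓)  00010(✓)  00011(✓)  00100(✓)  00101(✓)  00110(✓)  01000(✓)  01001(✓)  01010(✓)  01011(✓)  01100(✓)  01101(✓)  01110(✓)  01111(✓)  10000(✓)  10010(✓)  10011(✓)  10100(✓)  10110(✓)  11001(✓)  11010(✓)  11011(✓)  11111(✓)
size-2^1 implicants → -0000(✓)  -0010(✓)  -0011(✓)  -0100(✓)  -0110(✓)  -1001(✓)  -1010(✓)  -1011(✓)  -1111(✓)  0-000(✓)  0-001(✓)  0-010(✓)  0-011(✓)  0-100(✓)  0-101(✓)  0-110(✓)  00-00(✓)  00-01(✓)  00-10(✓)  000-0(✓)  000-1(✓)  0000-(✓)  0001-(✓)  001-0(✓)  0010-(✓)  01-00(✓)  01-01(✓)  01-10(✓)  01-11(✓)  010-0(✓)  010-1(✓)  0100-(✓)  0101-(✓)  011-0(✓)  011-1(✓)  0110-(✓)  0111-(✓)  1-010(✓)  1-011(✓)  10-00(✓)  10-10(✓)  100-0(✓)  1001-(✓)  101-0(✓)  11-11(✓)  110-1(✓)  1101-(✓)
size-2^2 implicants → --010(✓)  --011(✓)  -0-00(✓)  -0-10(✓)  -00-0(✓)  -001-(✓)  -01-0(✓)  -1-11  -10-1  -101-(✓)  0--00(✓)  0--01(✓)  0--10(✓)  0-0-0(✓)  0-0-1(✓)  0-00-(✓)  0-01-(✓)  0-1-0(✓)  0-10-(✓)  00--0(✓)  00-0-(✓)  000--(✓)  01--0(✓)  01--1(✓)  01-0-(✓)  01-1-(✓)  010--(✓)  011--(✓)  1-01-(✓)  10--0(✓)
size-2^3 implicants → --01-  -0--0  0---0  0--0-  0-0--  01---
Unchecked terms (primes): --01-, -0--0, -1-11, -10-1, 0---0, 0--0-, 0-0--, 01---
Minterm coverage:
  m0 ⊆ -0--0,0---0,0--0-,0-0--
  m1 ⊆ 0--0-,0-0--
  m2 ⊆ --01-,-0--0,0---0,0-0--
  m3 ⊆ --01-,0-0--
  m4 ⊆ -0--0,0---0,0--0-
  m5 ⊆ 0--0- [E]
  m6 ⊆ -0--0,0---0
  m8 ⊆ 0---0,0--0-,0-0--,01---
  m9 ⊆ -10-1,0--0-,0-0--,01---
  m10 ⊆ --01-,0---0,0-0--,01---
  m11 ⊆ --01-,-1-11,-10-1,0-0--,01---
  m12 ⊆ 0---0,0--0-,01---
  m13 ⊆ 0--0-,01---
  m14 ⊆ 0---0,01---
  m15 ⊆ -1-11,01---
  m16 ⊆ -0--0 [E]
  m18 ⊆ --01-,-0--0
  m19 ⊆ --01- [E]
  m20 ⊆ -0--0 [E]
  m22 ⊆ -0--0 [E]
  m25 ⊆ -10-1 [E]
  m26 ⊆ --01- [E]
  m27 ⊆ --01-,-1-11,-10-1
  m31 ⊆ -1-11 [E]
E = {--01-, -0--0, -1-11, -10-1, 0--0-}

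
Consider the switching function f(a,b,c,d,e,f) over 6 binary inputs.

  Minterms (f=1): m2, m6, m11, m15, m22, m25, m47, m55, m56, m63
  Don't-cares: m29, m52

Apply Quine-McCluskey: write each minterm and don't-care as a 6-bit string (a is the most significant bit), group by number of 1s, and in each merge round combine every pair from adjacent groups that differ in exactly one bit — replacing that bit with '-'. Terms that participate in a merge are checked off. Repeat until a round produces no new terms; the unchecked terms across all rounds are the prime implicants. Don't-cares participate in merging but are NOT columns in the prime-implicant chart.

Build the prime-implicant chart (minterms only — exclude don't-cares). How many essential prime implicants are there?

[col 0] 000010*, 000110*, 001011*, 001111*, 010110*, 011001*, 011101*, 101111*, 110100, 110111*, 111000, 111111*
[col 1] -01111, 0-0110, 000-10, 001-11, 011-01, 1-1111, 11-111
Prime implicants: -01111, 0-0110, 000-10, 001-11, 011-01, 1-1111, 11-111, 110100, 111000
PI chart (minterm → PIs covering it):
  2 | 000-10  (sole → essential)
  6 | 0-0110,000-10
  11 | 001-11  (sole → essential)
  15 | -01111,001-11
  22 | 0-0110  (sole → essential)
  25 | 011-01  (sole → essential)
  47 | -01111,1-1111
  55 | 11-111  (sole → essential)
  56 | 111000  (sole → essential)
  63 | 1-1111,11-111
Essential prime implicants: 0-0110, 000-10, 001-11, 011-01, 11-111, 111000

6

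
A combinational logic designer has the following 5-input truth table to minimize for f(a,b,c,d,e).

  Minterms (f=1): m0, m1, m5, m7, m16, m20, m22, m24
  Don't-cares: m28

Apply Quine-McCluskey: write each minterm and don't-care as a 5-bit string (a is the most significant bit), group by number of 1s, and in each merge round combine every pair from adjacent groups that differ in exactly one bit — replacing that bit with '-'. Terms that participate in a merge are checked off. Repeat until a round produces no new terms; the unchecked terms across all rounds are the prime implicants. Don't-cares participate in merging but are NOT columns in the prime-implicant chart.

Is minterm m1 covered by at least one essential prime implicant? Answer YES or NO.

NO

[col 0] 00000*, 00001*, 00101*, 00111*, 10000*, 10100*, 10110*, 11000*, 11100*
[col 1] -0000, 00-01, 0000-, 001-1, 1-000*, 1-100*, 10-00*, 101-0, 11-00*
[col 2] 1--00
Prime implicants: -0000, 00-01, 0000-, 001-1, 1--00, 101-0
PI chart (minterm → PIs covering it):
  0 | -0000,0000-
  1 | 00-01,0000-
  5 | 00-01,001-1
  7 | 001-1  (sole → essential)
  16 | -0000,1--00
  20 | 1--00,101-0
  22 | 101-0  (sole → essential)
  24 | 1--00  (sole → essential)
Essential prime implicants: 001-1, 1--00, 101-0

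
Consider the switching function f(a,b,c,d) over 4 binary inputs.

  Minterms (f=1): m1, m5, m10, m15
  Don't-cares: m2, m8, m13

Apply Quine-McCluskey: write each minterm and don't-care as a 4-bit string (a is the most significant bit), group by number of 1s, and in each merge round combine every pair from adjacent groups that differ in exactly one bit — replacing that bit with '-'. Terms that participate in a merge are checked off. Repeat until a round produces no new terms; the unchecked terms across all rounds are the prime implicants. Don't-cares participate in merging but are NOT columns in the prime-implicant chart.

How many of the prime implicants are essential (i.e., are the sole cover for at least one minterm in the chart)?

[col 0] 0001*, 0010*, 0101*, 1000*, 1010*, 1101*, 1111*
[col 1] -010, -101, 0-01, 10-0, 11-1
Prime implicants: -010, -101, 0-01, 10-0, 11-1
PI chart (minterm → PIs covering it):
  1 | 0-01  (sole → essential)
  5 | -101,0-01
  10 | -010,10-0
  15 | 11-1  (sole → essential)
Essential prime implicants: 0-01, 11-1

2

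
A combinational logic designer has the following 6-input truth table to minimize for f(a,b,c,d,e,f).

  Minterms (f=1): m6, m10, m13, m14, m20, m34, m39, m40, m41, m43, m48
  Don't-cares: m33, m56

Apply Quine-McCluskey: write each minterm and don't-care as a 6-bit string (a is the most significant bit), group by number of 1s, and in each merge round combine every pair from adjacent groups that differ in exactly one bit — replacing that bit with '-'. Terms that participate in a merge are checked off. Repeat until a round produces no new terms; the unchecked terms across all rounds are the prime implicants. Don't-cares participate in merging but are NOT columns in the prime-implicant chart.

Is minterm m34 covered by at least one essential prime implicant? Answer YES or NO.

YES

[col 0] 000110*, 001010*, 001101, 001110*, 010100, 100001*, 100010, 100111, 101000*, 101001*, 101011*, 110000*, 111000*
[col 1] 00-110, 001-10, 1-1000, 10-001, 1010-1, 10100-, 11-000
Prime implicants: 00-110, 001-10, 001101, 010100, 1-1000, 10-001, 100010, 100111, 1010-1, 10100-, 11-000
PI chart (minterm → PIs covering it):
  6 | 00-110  (sole → essential)
  10 | 001-10  (sole → essential)
  13 | 001101  (sole → essential)
  14 | 00-110,001-10
  20 | 010100  (sole → essential)
  34 | 100010  (sole → essential)
  39 | 100111  (sole → essential)
  40 | 1-1000,10100-
  41 | 10-001,1010-1,10100-
  43 | 1010-1  (sole → essential)
  48 | 11-000  (sole → essential)
Essential prime implicants: 00-110, 001-10, 001101, 010100, 100010, 100111, 1010-1, 11-000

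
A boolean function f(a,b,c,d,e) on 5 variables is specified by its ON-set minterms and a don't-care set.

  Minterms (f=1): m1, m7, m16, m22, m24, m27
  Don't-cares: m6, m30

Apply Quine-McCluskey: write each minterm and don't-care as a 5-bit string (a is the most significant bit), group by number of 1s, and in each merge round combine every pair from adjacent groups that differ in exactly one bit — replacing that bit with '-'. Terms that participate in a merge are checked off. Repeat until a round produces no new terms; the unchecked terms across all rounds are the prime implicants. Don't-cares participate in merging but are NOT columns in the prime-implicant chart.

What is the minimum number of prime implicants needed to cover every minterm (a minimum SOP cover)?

size-2^0 implicants → 00001  00110(✓)  00111(✓)  10000(✓)  10110(✓)  11000(✓)  11011  11110(✓)
size-2^1 implicants → -0110  0011-  1-000  1-110
Unchecked terms (primes): -0110, 00001, 0011-, 1-000, 1-110, 11011
Minterm coverage:
  m1 ⊆ 00001 [E]
  m7 ⊆ 0011- [E]
  m16 ⊆ 1-000 [E]
  m22 ⊆ -0110,1-110
  m24 ⊆ 1-000 [E]
  m27 ⊆ 11011 [E]
E = {00001, 0011-, 1-000, 11011}
Petrick residual → -0110
Cover = b'cde' + a'b'c'd'e + a'b'cd + ac'd'e' + abc'de  |cover|=5

5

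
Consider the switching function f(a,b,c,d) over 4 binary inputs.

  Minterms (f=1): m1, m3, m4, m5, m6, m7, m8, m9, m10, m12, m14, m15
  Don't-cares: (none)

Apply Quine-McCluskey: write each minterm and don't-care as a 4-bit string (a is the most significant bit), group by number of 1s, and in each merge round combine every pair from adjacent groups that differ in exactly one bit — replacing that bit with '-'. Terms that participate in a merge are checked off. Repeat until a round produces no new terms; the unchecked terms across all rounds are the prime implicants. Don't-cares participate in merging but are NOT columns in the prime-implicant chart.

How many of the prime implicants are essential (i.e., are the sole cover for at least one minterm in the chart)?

Round 0: 0001✓ 0011✓ 0100✓ 0101✓ 0110✓ 0111✓ 1000✓ 1001✓ 1010✓ 1100✓ 1110✓ 1111✓
Round 1: -001 -100✓ -110✓ -111✓ 0-01✓ 0-11✓ 00-1✓ 01-0✓ 01-1✓ 010-✓ 011-✓ 1-00✓ 1-10✓ 10-0✓ 100- 11-0✓ 111-✓
Round 2: -1-0 -11- 0--1 01-- 1--0
PIs = {-001, -1-0, -11-, 0--1, 01--, 1--0, 100-}
Coverage chart:
  m1: -001,0--1
  m3: 0--1 ←essential
  m4: -1-0,01--
  m5: 0--1,01--
  m6: -1-0,-11-,01--
  m7: -11-,0--1,01--
  m8: 1--0,100-
  m9: -001,100-
  m10: 1--0 ←essential
  m12: -1-0,1--0
  m14: -1-0,-11-,1--0
  m15: -11- ←essential
Essential: -11-, 0--1, 1--0

3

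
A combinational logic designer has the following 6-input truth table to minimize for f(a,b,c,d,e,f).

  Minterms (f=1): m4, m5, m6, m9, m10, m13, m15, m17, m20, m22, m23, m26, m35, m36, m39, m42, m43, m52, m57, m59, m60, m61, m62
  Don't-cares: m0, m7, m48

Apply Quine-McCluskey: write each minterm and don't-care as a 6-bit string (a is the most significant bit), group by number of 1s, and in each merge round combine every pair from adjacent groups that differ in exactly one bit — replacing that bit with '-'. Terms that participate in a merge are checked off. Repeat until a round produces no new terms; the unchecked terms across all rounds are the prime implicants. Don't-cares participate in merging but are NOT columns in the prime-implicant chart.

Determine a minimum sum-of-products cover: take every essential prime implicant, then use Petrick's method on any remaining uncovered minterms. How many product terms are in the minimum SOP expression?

11

Round 0: 000000✓ 000100✓ 000101✓ 000110✓ 000111✓ 001001✓ 001010✓ 001101✓ 001111✓ 010001 010100✓ 010110✓ 010111✓ 011010✓ 100011✓ 100100✓ 100111✓ 101010✓ 101011✓ 110000✓ 110100✓ 111001✓ 111011✓ 111100✓ 111101✓ 111110✓
Round 1: -00100✓ -00111 -01010 -10100✓ 0-0100✓ 0-0110✓ 0-0111✓ 0-1010 00-101✓ 00-111✓ 000-00 0001-0✓ 0001-1✓ 00010-✓ 00011-✓ 001-01 0011-1✓ 0101-0✓ 01011-✓ 1-0100✓ 1-1011 10-011 100-11 10101- 11-100 110-00 111-01 1110-1 1111-0 11110-
Round 2: --0100 0-01-0 0-011- 00-1-1 0001--
PIs = {--0100, -00111, -01010, 0-01-0, 0-011-, 0-1010, 00-1-1, 000-00, 0001--, 001-01, 010001, 1-1011, 10-011, 100-11, 10101-, 11-100, 110-00, 111-01, 1110-1, 1111-0, 11110-}
Coverage chart:
  m4: --0100,0-01-0,000-00,0001--
  m5: 00-1-1,0001--
  m6: 0-01-0,0-011-,0001--
  m9: 001-01 ←essential
  m10: -01010,0-1010
  m13: 00-1-1,001-01
  m15: 00-1-1 ←essential
  m17: 010001 ←essential
  m20: --0100,0-01-0
  m22: 0-01-0,0-011-
  m23: 0-011- ←essential
  m26: 0-1010 ←essential
  m35: 10-011,100-11
  m36: --0100 ←essential
  m39: -00111,100-11
  m42: -01010,10101-
  m43: 1-1011,10-011,10101-
  m52: --0100,11-100,110-00
  m57: 111-01,1110-1
  m59: 1-1011,1110-1
  m60: 11-100,1111-0,11110-
  m61: 111-01,11110-
  m62: 1111-0 ←essential
Essential: --0100, 0-011-, 0-1010, 00-1-1, 001-01, 010001, 1111-0
Petrick residual → -01010, 1-1011, 100-11, 111-01
Min cover (11 terms): c'de'f' + b'cd'ef' + a'c'de + a'cd'ef' + a'b'df + a'b'ce'f + a'bc'd'e'f + acd'ef + ab'c'ef + abce'f + abcdf'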